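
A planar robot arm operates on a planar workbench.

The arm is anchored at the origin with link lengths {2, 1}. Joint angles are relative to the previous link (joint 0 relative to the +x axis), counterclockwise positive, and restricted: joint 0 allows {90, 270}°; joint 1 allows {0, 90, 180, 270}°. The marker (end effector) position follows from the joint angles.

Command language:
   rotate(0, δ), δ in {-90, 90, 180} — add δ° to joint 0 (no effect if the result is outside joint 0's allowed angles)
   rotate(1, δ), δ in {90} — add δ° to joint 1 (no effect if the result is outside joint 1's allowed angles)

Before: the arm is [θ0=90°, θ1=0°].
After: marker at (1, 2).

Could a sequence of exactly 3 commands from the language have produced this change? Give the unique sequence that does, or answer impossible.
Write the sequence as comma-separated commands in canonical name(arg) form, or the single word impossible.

rotate(1, 90), rotate(1, 90), rotate(1, 90)

begin: [θ0=90°, θ1=0°]
step 1 (rotate(1, 90)): [θ0=90°, θ1=90°]
step 2 (rotate(1, 90)): [θ0=90°, θ1=180°]
step 3 (rotate(1, 90)): [θ0=90°, θ1=270°]
no other 3-command option fits: unique.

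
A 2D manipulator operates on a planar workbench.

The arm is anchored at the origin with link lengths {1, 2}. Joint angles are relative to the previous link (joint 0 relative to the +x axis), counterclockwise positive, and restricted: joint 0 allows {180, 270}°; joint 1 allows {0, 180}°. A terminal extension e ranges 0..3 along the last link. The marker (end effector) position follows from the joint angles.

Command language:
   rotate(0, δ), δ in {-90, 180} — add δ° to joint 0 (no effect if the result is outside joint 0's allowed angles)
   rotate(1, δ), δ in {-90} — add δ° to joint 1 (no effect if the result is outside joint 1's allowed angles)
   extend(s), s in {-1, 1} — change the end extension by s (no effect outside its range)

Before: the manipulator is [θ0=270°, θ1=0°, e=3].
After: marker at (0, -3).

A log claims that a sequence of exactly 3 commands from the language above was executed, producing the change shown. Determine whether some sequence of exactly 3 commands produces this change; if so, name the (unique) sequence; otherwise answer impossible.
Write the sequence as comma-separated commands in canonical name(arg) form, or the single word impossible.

extend(-1), extend(-1), extend(-1)

initial: [θ0=270°, θ1=0°, e=3]
step 1 (extend(-1)): [θ0=270°, θ1=0°, e=2]
step 2 (extend(-1)): [θ0=270°, θ1=0°, e=1]
step 3 (extend(-1)): [θ0=270°, θ1=0°, e=0]
uniquely the one of 125 3-step routes that fits.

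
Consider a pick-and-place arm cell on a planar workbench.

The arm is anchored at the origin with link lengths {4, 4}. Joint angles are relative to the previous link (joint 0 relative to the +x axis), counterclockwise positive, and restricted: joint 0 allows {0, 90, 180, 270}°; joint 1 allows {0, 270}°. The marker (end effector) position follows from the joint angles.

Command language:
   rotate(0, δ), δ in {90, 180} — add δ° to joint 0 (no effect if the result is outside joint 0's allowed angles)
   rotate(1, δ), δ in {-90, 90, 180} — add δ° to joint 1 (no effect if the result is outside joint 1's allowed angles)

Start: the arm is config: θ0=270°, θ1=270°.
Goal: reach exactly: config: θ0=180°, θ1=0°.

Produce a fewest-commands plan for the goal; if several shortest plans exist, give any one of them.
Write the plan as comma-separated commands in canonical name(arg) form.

rotate(1, 90), rotate(0, 90), rotate(0, 180)

start: config: θ0=270°, θ1=270°
step 1 (rotate(1, 90)): config: θ0=270°, θ1=0°
step 2 (rotate(0, 90)): config: θ0=0°, θ1=0°
step 3 (rotate(0, 180)): config: θ0=180°, θ1=0°
shorter routes all fall short; 3 is best.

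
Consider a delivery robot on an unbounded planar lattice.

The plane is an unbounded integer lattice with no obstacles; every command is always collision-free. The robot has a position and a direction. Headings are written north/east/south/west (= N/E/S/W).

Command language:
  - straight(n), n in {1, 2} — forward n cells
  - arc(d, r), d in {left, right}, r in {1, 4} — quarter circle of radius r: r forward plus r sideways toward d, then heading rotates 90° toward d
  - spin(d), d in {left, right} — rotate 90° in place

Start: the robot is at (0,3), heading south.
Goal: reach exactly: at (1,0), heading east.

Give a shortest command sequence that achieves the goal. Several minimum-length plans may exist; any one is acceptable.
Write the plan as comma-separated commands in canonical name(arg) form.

from: at (0,3), heading south
step 1 (straight(2)): at (0,1), heading south
step 2 (arc(left, 1)): at (1,0), heading east
no 1-step plan works, so 2 is optimal.

straight(2), arc(left, 1)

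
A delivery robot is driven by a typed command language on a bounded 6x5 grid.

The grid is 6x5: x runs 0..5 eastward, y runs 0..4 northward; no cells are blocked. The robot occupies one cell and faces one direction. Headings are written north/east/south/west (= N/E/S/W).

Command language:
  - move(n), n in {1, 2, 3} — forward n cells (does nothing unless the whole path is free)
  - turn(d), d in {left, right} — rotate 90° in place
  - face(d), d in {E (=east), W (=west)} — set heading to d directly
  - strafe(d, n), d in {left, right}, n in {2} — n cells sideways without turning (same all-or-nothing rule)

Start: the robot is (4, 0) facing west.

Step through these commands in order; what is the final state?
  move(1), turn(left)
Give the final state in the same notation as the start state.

(3, 0) facing south

begin: (4, 0) facing west
step 1 (move(1)): (3, 0) facing west
step 2 (turn(left)): (3, 0) facing south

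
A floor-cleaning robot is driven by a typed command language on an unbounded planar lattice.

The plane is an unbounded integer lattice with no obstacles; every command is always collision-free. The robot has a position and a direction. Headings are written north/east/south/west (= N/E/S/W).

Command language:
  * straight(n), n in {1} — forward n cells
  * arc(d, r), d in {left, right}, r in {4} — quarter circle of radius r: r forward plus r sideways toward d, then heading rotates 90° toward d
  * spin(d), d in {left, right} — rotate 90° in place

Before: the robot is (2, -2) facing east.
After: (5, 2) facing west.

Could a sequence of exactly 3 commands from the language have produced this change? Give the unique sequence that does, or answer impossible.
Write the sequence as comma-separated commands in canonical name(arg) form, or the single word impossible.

arc(left, 4), spin(left), straight(1)

key: position moved to (5,2) AND the heading swung to W — translation plus rotation needed
begin: (2, -2) facing east
1. arc(left, 4) → (6, 2) facing north
2. spin(left) → (6, 2) facing west
3. straight(1) → (5, 2) facing west
uniquely the one of 125 3-step routes that fits.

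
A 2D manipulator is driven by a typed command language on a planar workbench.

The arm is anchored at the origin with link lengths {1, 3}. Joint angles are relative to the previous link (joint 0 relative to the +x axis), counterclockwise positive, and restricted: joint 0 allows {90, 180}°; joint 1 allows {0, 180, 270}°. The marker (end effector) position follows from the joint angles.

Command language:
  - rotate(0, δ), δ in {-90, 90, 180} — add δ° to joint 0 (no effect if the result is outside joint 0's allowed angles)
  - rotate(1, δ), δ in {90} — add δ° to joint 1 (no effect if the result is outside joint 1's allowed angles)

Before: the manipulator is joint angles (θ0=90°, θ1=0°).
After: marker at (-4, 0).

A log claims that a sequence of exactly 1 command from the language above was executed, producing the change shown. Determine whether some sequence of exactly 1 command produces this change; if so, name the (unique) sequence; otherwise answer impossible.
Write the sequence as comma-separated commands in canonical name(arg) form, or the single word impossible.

rotate(0, 90)

from: joint angles (θ0=90°, θ1=0°)
1. rotate(0, 90) → joint angles (θ0=180°, θ1=0°)
no other 1-command option fits: unique.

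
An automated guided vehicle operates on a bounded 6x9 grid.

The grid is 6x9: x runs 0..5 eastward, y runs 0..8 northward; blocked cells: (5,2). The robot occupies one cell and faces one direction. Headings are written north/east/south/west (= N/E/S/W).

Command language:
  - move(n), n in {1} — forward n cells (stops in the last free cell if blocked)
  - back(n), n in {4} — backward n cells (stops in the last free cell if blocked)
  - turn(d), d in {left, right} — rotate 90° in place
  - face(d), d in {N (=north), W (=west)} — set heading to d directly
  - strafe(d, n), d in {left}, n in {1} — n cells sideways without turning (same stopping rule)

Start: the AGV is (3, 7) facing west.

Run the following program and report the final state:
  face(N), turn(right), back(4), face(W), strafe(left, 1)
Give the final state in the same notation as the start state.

initial: (3, 7) facing west
t=1 face(N) ⇒ (3, 7) facing north
t=2 turn(right) ⇒ (3, 7) facing east
t=3 back(4) ⇒ (0, 7) facing east
t=4 face(W) ⇒ (0, 7) facing west
t=5 strafe(left, 1) ⇒ (0, 6) facing west

(0, 6) facing west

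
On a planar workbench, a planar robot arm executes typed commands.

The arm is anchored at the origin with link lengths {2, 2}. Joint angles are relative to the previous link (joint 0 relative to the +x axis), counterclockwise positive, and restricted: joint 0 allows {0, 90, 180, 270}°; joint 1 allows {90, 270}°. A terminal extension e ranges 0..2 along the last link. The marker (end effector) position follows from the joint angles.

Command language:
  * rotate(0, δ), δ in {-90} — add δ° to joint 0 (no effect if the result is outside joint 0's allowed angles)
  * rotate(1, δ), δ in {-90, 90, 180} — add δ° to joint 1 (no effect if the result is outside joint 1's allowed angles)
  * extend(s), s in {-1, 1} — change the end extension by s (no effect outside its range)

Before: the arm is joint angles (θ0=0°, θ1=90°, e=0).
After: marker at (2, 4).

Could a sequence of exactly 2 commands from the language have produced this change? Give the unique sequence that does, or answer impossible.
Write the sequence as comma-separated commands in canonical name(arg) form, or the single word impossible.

extend(1), extend(1)

from: joint angles (θ0=0°, θ1=90°, e=0)
step 1 (extend(1)): joint angles (θ0=0°, θ1=90°, e=1)
step 2 (extend(1)): joint angles (θ0=0°, θ1=90°, e=2)
no rival 2-sequence matches.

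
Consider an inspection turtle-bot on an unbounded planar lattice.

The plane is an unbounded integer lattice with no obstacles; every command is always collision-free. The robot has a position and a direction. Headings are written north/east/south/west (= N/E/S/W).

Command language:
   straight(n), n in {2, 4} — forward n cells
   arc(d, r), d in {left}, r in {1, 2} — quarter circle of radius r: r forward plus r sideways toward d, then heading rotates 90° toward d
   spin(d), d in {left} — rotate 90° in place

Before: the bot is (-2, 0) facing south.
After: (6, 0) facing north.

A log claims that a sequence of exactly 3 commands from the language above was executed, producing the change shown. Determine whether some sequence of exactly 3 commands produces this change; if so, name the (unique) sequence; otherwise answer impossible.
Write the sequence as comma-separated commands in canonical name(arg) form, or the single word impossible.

arc(left, 2), straight(4), arc(left, 2)

key: position moved to (6,0) AND the heading swung to N — translation plus rotation needed
begin: (-2, 0) facing south
1. arc(left, 2) → (0, -2) facing east
2. straight(4) → (4, -2) facing east
3. arc(left, 2) → (6, 0) facing north
all 125 alternatives checked — unique.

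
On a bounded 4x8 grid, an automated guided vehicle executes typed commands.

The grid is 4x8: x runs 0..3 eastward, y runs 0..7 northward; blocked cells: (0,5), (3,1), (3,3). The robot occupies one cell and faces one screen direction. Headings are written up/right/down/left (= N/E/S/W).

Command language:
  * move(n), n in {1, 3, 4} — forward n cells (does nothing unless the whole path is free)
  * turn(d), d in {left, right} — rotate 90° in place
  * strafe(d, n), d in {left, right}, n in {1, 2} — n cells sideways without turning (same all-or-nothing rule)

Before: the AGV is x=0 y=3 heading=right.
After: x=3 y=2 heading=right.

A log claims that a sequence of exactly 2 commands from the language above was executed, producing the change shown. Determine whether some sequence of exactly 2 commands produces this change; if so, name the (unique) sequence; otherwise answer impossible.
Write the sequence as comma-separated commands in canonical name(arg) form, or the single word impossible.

key: still facing E at the end — nothing in the sequence rotates
initial: x=0 y=3 heading=right
t=1 strafe(right, 1) ⇒ x=0 y=2 heading=right
t=2 move(3) ⇒ x=3 y=2 heading=right
all 81 alternatives checked — unique.

strafe(right, 1), move(3)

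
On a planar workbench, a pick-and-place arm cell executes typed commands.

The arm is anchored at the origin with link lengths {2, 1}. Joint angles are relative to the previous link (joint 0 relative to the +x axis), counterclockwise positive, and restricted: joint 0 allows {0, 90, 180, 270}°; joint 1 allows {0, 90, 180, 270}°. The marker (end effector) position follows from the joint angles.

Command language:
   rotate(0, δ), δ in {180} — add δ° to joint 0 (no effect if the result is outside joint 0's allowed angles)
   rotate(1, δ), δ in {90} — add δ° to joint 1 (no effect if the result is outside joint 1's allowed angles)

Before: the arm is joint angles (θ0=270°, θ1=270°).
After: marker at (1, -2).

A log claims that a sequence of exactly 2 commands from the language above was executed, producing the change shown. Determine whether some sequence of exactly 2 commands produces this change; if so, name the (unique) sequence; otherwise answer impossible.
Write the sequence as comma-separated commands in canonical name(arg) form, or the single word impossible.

t0: joint angles (θ0=270°, θ1=270°)
1. rotate(1, 90) → joint angles (θ0=270°, θ1=0°)
2. rotate(1, 90) → joint angles (θ0=270°, θ1=90°)
all 4 alternatives checked — unique.

rotate(1, 90), rotate(1, 90)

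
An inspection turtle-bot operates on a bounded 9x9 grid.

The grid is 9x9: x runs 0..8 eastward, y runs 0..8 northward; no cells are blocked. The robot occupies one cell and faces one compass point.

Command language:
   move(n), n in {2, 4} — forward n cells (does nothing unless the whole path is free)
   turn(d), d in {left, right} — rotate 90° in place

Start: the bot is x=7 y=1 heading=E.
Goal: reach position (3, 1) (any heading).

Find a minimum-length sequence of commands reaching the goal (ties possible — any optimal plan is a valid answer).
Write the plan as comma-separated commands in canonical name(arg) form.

turn(left), turn(left), move(4)

start: x=7 y=1 heading=E
t=1 turn(left) ⇒ x=7 y=1 heading=N
t=2 turn(left) ⇒ x=7 y=1 heading=W
t=3 move(4) ⇒ x=3 y=1 heading=W
shorter routes all fall short; 3 is best.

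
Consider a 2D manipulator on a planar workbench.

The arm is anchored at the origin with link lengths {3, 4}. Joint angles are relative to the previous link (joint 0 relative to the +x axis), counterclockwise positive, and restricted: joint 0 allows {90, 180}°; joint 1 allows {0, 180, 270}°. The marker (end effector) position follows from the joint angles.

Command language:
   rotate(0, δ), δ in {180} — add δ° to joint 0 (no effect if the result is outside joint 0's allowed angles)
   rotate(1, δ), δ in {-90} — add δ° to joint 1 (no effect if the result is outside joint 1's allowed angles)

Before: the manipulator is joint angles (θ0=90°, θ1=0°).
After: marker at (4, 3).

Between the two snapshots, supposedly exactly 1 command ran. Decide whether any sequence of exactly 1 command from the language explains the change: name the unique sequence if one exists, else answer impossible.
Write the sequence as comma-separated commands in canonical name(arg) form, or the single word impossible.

rotate(1, -90)

t0: joint angles (θ0=90°, θ1=0°)
1. rotate(1, -90) → joint angles (θ0=90°, θ1=270°)
no rival 1-sequence matches.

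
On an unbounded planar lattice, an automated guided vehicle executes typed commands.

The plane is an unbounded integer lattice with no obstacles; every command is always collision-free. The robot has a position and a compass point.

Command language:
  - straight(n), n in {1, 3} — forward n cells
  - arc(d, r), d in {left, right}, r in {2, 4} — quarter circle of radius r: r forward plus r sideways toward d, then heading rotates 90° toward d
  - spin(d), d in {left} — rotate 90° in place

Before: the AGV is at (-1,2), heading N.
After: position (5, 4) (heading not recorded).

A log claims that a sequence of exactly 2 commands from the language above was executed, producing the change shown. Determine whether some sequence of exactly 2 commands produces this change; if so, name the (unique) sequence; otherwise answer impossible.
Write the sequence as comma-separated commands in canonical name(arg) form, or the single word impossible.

arc(right, 4), arc(right, 2)

key: running arc(right, 2) before arc(right, 4) would end elsewhere — order is forced
start: at (-1,2), heading N
t=1 arc(right, 4) ⇒ at (3,6), heading E
t=2 arc(right, 2) ⇒ at (5,4), heading S
no rival 2-sequence matches.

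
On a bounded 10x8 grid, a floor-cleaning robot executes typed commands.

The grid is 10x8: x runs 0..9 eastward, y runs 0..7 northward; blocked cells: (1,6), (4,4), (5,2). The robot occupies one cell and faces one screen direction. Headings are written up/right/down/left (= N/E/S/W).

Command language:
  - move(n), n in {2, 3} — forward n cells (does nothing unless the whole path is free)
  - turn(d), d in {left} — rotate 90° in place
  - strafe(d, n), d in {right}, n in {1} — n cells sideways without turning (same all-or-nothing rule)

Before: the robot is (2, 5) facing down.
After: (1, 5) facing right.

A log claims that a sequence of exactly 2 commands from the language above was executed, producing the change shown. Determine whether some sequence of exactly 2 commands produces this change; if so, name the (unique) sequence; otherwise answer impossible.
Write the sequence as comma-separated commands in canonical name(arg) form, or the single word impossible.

strafe(right, 1), turn(left)

key: position moved to (1,5) AND the heading swung to E — translation plus rotation needed
t0: (2, 5) facing down
1. strafe(right, 1) → (1, 5) facing down
2. turn(left) → (1, 5) facing right
no other 2-command option fits: unique.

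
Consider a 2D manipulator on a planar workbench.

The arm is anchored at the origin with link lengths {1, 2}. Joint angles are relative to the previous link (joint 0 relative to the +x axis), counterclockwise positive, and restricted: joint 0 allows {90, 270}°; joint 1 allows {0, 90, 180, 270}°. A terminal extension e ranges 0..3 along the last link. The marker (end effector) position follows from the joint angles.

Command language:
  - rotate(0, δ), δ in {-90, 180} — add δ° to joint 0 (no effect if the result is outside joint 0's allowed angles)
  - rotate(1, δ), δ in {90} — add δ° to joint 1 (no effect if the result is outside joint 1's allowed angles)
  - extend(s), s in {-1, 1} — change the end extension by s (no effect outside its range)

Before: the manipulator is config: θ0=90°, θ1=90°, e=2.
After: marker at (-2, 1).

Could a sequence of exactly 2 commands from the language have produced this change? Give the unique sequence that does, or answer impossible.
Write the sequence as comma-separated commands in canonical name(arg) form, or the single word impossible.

extend(-1), extend(-1)

t0: config: θ0=90°, θ1=90°, e=2
step 1 (extend(-1)): config: θ0=90°, θ1=90°, e=1
step 2 (extend(-1)): config: θ0=90°, θ1=90°, e=0
uniquely the one of 25 2-step routes that fits.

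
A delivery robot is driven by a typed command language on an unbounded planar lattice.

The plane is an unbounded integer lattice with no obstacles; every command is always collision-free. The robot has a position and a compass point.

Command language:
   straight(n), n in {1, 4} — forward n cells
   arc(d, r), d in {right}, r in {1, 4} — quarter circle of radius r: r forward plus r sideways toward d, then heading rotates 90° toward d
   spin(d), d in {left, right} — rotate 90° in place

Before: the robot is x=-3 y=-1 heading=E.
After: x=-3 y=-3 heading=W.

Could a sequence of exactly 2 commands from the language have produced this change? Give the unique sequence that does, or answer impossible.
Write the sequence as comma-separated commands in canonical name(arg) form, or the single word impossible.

arc(right, 1), arc(right, 1)

key: cell and facing (now W) both changed — the 2 commands mix motion and turning
start: x=-3 y=-1 heading=E
[1] after arc(right, 1): x=-2 y=-2 heading=S
[2] after arc(right, 1): x=-3 y=-3 heading=W
no rival 2-sequence matches.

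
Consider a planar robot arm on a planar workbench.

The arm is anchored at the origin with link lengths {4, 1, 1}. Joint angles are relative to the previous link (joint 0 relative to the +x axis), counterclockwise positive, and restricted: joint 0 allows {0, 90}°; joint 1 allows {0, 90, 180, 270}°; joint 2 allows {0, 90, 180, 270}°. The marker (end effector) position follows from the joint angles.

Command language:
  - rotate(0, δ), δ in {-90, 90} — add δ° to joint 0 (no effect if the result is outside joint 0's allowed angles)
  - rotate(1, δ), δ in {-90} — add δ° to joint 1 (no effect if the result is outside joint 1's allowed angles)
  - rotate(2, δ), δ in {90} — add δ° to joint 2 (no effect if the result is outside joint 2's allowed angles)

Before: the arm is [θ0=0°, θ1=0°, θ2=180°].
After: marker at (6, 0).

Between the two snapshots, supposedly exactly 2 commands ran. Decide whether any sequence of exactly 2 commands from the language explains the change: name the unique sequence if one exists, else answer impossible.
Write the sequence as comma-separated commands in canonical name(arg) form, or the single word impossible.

rotate(2, 90), rotate(2, 90)

t0: [θ0=0°, θ1=0°, θ2=180°]
1. rotate(2, 90) → [θ0=0°, θ1=0°, θ2=270°]
2. rotate(2, 90) → [θ0=0°, θ1=0°, θ2=0°]
no rival 2-sequence matches.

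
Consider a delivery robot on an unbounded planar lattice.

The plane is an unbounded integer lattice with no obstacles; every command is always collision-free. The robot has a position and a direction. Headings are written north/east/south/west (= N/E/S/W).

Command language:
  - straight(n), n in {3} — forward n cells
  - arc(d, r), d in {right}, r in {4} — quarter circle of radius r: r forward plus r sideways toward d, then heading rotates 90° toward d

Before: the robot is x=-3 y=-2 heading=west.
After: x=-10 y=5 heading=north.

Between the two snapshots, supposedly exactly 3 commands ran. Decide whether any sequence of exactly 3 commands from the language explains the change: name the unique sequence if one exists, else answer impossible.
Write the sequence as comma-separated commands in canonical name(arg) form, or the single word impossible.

straight(3), arc(right, 4), straight(3)

key: cell and facing (now N) both changed — the 3 commands mix motion and turning
initial: x=-3 y=-2 heading=west
t=1 straight(3) ⇒ x=-6 y=-2 heading=west
t=2 arc(right, 4) ⇒ x=-10 y=2 heading=north
t=3 straight(3) ⇒ x=-10 y=5 heading=north
all 8 alternatives checked — unique.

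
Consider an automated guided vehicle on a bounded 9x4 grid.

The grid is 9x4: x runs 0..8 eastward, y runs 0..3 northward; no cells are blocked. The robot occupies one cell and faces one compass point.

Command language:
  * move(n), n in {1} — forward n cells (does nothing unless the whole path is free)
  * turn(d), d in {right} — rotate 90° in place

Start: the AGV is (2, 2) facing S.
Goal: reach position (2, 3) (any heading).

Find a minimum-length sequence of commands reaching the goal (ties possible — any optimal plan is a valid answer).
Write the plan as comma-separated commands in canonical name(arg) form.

turn(right), turn(right), move(1)

begin: (2, 2) facing S
1. turn(right) → (2, 2) facing W
2. turn(right) → (2, 2) facing N
3. move(1) → (2, 3) facing N
minimal: 3 command(s), checked below 3.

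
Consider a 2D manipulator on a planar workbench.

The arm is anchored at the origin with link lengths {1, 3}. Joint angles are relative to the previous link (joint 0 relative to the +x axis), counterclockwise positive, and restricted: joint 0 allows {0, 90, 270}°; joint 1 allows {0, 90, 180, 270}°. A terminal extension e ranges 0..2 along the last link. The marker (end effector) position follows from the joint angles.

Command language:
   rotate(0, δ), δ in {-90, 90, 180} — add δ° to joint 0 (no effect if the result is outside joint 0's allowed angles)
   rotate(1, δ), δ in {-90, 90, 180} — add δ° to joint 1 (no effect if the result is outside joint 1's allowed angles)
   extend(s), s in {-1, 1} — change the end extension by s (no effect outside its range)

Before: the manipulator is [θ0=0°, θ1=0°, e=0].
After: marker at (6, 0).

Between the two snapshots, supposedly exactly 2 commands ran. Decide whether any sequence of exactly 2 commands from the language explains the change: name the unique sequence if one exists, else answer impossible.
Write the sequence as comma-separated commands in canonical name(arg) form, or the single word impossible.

from: [θ0=0°, θ1=0°, e=0]
[1] after extend(1): [θ0=0°, θ1=0°, e=1]
[2] after extend(1): [θ0=0°, θ1=0°, e=2]
all 64 alternatives checked — unique.

extend(1), extend(1)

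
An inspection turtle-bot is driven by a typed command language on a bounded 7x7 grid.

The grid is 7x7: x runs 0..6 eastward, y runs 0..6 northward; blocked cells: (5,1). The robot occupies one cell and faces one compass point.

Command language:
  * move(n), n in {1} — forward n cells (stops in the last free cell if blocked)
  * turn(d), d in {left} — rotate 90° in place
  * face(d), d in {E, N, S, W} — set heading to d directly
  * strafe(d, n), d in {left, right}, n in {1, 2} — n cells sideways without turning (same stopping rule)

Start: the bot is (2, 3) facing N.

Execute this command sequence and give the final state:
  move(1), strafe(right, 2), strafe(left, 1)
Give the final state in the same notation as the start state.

(3, 4) facing N

from: (2, 3) facing N
step 1 (move(1)): (2, 4) facing N
step 2 (strafe(right, 2)): (4, 4) facing N
step 3 (strafe(left, 1)): (3, 4) facing N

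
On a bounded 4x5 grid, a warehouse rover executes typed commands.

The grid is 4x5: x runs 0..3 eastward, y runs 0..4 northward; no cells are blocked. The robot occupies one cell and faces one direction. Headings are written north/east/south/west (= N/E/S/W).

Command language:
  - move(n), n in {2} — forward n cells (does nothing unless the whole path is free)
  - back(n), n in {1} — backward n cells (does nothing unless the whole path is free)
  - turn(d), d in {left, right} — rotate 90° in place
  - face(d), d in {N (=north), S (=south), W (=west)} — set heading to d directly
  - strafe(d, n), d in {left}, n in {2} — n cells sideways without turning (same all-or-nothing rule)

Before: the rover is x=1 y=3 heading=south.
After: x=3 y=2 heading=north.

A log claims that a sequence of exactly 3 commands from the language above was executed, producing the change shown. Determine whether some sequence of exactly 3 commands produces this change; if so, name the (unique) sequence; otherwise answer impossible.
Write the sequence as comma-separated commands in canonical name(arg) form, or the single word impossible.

key: running back(1) before strafe(left, 2) would end elsewhere — order is forced
t0: x=1 y=3 heading=south
t=1 strafe(left, 2) ⇒ x=3 y=3 heading=south
t=2 face(N) ⇒ x=3 y=3 heading=north
t=3 back(1) ⇒ x=3 y=2 heading=north
all 512 alternatives checked — unique.

strafe(left, 2), face(N), back(1)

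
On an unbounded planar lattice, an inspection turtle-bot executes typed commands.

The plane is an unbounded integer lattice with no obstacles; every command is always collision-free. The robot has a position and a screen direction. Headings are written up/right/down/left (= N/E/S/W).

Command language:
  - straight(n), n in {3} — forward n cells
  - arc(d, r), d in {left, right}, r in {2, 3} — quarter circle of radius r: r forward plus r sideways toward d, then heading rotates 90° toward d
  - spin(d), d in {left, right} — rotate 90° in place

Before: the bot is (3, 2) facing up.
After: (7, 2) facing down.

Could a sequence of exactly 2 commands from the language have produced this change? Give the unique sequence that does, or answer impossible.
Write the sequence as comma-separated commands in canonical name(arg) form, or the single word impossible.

key: position moved to (7,2) AND the heading swung to S — translation plus rotation needed
from: (3, 2) facing up
step 1 (arc(right, 2)): (5, 4) facing right
step 2 (arc(right, 2)): (7, 2) facing down
no rival 2-sequence matches.

arc(right, 2), arc(right, 2)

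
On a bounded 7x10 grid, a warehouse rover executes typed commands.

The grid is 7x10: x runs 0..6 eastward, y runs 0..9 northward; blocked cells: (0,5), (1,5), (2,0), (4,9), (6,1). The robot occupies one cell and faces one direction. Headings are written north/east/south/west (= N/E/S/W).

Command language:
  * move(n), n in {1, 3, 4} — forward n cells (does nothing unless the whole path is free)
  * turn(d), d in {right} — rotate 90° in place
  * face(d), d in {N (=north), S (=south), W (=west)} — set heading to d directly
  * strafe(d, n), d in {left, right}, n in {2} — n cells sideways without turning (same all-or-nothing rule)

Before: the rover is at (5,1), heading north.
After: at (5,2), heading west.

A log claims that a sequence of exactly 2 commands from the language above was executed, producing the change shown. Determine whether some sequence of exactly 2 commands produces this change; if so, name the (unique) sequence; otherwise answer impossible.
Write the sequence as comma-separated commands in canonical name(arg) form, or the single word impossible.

move(1), face(W)

key: position moved to (5,2) AND the heading swung to W — translation plus rotation needed
from: at (5,1), heading north
[1] after move(1): at (5,2), heading north
[2] after face(W): at (5,2), heading west
no rival 2-sequence matches.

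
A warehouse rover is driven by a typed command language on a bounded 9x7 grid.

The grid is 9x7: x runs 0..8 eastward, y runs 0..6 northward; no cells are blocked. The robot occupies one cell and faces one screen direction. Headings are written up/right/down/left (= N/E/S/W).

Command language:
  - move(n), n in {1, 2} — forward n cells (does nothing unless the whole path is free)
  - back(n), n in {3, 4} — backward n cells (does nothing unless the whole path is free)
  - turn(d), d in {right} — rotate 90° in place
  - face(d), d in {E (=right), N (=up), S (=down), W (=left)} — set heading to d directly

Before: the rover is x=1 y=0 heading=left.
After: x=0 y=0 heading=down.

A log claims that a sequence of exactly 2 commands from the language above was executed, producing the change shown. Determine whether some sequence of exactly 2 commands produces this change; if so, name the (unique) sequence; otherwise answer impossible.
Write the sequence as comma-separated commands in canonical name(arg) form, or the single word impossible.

move(1), face(S)

key: running face(S) before move(1) would end elsewhere — order is forced
initial: x=1 y=0 heading=left
1. move(1) → x=0 y=0 heading=left
2. face(S) → x=0 y=0 heading=down
no rival 2-sequence matches.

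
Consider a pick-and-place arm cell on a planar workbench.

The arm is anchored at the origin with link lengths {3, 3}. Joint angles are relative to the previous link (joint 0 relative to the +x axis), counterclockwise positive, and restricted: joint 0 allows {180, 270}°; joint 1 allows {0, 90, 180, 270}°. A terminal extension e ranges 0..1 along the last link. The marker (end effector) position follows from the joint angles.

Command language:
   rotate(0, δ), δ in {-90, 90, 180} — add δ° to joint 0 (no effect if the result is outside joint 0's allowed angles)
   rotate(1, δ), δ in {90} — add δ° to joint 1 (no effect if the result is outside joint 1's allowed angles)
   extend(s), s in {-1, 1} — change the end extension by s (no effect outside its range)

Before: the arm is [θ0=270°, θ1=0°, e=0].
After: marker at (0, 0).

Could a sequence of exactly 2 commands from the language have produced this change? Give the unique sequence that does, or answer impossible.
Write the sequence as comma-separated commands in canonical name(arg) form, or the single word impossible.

rotate(1, 90), rotate(1, 90)

from: [θ0=270°, θ1=0°, e=0]
step 1 (rotate(1, 90)): [θ0=270°, θ1=90°, e=0]
step 2 (rotate(1, 90)): [θ0=270°, θ1=180°, e=0]
uniquely the one of 36 2-step routes that fits.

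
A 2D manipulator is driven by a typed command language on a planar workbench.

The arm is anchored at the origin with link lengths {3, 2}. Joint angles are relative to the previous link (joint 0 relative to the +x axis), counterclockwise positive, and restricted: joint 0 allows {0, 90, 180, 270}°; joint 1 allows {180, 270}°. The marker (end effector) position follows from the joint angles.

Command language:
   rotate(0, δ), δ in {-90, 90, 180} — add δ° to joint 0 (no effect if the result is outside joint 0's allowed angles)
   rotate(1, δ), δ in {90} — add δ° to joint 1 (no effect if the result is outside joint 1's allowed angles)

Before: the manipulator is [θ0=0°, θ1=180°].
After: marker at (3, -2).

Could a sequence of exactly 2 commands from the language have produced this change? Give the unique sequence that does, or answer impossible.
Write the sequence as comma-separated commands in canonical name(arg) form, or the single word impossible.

start: [θ0=0°, θ1=180°]
[1] after rotate(1, 90): [θ0=0°, θ1=270°]
[2] after rotate(1, 90): [θ0=0°, θ1=270°]
no other 2-command option fits: unique.

rotate(1, 90), rotate(1, 90)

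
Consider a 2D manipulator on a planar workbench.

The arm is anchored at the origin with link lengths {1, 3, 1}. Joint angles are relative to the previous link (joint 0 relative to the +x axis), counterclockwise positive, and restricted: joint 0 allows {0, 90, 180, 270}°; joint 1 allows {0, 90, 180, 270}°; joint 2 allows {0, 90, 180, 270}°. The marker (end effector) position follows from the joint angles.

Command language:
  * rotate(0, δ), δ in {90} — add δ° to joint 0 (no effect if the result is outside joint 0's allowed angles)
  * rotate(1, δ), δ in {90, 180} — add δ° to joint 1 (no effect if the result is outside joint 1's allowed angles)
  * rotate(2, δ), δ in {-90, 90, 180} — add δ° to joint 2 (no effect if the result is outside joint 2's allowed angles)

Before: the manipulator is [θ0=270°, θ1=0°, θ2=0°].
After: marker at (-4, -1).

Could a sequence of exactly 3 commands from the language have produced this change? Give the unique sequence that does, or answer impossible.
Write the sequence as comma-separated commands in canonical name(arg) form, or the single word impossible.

rotate(1, 90), rotate(1, 90), rotate(1, 90)

begin: [θ0=270°, θ1=0°, θ2=0°]
1. rotate(1, 90) → [θ0=270°, θ1=90°, θ2=0°]
2. rotate(1, 90) → [θ0=270°, θ1=180°, θ2=0°]
3. rotate(1, 90) → [θ0=270°, θ1=270°, θ2=0°]
uniquely the one of 216 3-step routes that fits.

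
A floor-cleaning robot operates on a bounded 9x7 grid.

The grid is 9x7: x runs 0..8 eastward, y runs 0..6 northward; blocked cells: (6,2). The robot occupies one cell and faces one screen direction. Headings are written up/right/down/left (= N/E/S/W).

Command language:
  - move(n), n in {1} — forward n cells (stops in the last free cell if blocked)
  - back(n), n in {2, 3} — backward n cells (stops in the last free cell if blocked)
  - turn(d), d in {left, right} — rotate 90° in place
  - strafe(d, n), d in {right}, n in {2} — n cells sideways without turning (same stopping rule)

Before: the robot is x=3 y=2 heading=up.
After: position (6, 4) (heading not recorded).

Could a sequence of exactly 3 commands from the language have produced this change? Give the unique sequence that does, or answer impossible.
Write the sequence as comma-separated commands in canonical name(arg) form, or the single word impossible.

turn(left), strafe(right, 2), back(3)

key: order matters: swapping turn(left) and back(3) lands elsewhere
initial: x=3 y=2 heading=up
step 1 (turn(left)): x=3 y=2 heading=left
step 2 (strafe(right, 2)): x=3 y=4 heading=left
step 3 (back(3)): x=6 y=4 heading=left
all 216 alternatives checked — unique.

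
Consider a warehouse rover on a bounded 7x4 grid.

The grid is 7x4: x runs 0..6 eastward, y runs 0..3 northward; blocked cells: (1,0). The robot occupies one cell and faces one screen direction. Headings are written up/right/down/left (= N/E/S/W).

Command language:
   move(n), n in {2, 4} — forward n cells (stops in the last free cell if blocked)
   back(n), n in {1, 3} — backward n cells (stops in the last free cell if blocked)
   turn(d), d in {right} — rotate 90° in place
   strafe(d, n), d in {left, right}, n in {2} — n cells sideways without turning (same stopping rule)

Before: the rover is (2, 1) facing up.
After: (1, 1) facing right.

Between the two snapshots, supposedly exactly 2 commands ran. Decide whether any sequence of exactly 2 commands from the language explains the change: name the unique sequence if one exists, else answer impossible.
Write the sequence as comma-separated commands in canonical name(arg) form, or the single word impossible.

key: cell and facing (now E) both changed — the 2 commands mix motion and turning
begin: (2, 1) facing up
step 1 (turn(right)): (2, 1) facing right
step 2 (back(1)): (1, 1) facing right
all 49 alternatives checked — unique.

turn(right), back(1)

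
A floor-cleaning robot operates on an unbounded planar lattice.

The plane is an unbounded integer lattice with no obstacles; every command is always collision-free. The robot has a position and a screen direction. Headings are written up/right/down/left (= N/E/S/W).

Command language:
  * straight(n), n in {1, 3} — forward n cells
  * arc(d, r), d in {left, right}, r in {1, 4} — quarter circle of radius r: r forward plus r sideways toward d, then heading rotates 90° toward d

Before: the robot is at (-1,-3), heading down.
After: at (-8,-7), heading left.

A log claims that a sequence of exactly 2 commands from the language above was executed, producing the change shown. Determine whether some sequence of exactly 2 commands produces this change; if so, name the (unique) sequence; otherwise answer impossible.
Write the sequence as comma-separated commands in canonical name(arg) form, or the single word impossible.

key: position moved to (-8,-7) AND the heading swung to W — translation plus rotation needed
begin: at (-1,-3), heading down
step 1 (arc(right, 4)): at (-5,-7), heading left
step 2 (straight(3)): at (-8,-7), heading left
uniquely the one of 36 2-step routes that fits.

arc(right, 4), straight(3)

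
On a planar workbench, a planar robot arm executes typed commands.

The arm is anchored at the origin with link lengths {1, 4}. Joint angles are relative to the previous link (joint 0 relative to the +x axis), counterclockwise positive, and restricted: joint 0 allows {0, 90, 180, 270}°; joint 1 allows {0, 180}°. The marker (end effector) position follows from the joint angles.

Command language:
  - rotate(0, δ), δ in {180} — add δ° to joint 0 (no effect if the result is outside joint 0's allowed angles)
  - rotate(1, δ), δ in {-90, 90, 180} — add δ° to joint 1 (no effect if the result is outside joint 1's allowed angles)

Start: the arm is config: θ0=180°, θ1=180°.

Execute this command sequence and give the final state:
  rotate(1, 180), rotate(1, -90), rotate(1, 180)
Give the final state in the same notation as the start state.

config: θ0=180°, θ1=180°

start: config: θ0=180°, θ1=180°
step 1 (rotate(1, 180)): config: θ0=180°, θ1=0°
step 2 (rotate(1, -90)): config: θ0=180°, θ1=0°
step 3 (rotate(1, 180)): config: θ0=180°, θ1=180°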